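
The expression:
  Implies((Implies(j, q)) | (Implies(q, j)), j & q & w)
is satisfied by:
  {j: True, w: True, q: True}


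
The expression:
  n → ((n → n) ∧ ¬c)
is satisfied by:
  {c: False, n: False}
  {n: True, c: False}
  {c: True, n: False}


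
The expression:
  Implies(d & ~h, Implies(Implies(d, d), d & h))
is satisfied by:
  {h: True, d: False}
  {d: False, h: False}
  {d: True, h: True}


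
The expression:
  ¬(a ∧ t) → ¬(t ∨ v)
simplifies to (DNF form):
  (a ∧ t) ∨ (¬t ∧ ¬v)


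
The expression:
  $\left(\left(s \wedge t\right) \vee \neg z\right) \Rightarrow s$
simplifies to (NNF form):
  $s \vee z$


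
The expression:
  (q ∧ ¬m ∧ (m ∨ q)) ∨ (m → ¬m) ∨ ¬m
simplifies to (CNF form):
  ¬m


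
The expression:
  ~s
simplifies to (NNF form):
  ~s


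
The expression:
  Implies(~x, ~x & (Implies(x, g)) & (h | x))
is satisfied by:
  {x: True, h: True}
  {x: True, h: False}
  {h: True, x: False}


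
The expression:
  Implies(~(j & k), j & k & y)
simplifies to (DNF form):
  j & k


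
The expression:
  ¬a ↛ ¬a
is never true.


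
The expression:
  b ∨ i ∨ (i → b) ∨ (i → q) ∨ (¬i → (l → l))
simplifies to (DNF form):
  True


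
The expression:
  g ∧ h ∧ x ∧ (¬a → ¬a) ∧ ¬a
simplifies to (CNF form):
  g ∧ h ∧ x ∧ ¬a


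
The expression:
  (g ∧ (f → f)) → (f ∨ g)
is always true.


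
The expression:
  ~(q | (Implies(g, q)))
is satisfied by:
  {g: True, q: False}


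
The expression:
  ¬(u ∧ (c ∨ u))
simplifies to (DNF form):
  ¬u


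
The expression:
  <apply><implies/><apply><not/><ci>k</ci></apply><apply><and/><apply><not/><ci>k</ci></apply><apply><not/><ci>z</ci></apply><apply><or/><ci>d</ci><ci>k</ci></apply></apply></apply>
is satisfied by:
  {k: True, d: True, z: False}
  {k: True, d: False, z: False}
  {k: True, z: True, d: True}
  {k: True, z: True, d: False}
  {d: True, z: False, k: False}


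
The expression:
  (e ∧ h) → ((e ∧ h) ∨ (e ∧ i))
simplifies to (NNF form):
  True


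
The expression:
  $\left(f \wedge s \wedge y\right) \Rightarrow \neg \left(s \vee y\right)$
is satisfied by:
  {s: False, y: False, f: False}
  {f: True, s: False, y: False}
  {y: True, s: False, f: False}
  {f: True, y: True, s: False}
  {s: True, f: False, y: False}
  {f: True, s: True, y: False}
  {y: True, s: True, f: False}


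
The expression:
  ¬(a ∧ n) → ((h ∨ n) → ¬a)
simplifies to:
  n ∨ ¬a ∨ ¬h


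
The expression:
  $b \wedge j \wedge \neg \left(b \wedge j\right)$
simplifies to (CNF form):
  $\text{False}$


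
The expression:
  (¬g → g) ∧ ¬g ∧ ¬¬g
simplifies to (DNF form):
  False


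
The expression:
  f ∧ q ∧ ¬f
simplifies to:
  False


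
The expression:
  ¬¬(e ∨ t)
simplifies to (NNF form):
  e ∨ t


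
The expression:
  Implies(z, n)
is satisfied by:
  {n: True, z: False}
  {z: False, n: False}
  {z: True, n: True}


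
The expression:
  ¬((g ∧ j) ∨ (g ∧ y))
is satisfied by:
  {y: False, g: False, j: False}
  {j: True, y: False, g: False}
  {y: True, j: False, g: False}
  {j: True, y: True, g: False}
  {g: True, j: False, y: False}


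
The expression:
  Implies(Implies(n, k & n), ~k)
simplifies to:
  ~k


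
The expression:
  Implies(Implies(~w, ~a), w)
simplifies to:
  a | w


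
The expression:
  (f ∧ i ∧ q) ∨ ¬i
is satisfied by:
  {q: True, f: True, i: False}
  {q: True, f: False, i: False}
  {f: True, q: False, i: False}
  {q: False, f: False, i: False}
  {i: True, q: True, f: True}


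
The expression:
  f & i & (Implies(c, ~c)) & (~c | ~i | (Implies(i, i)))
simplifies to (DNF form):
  f & i & ~c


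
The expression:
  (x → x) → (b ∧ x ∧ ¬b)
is never true.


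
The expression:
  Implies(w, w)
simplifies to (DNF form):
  True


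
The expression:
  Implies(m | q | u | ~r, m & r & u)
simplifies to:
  r & (m | ~q) & (m | ~u) & (u | ~m)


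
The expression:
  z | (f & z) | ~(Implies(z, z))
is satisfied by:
  {z: True}


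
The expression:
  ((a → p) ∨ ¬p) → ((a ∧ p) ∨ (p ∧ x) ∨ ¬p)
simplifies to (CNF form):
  a ∨ x ∨ ¬p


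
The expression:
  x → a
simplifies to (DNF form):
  a ∨ ¬x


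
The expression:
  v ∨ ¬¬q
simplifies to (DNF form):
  q ∨ v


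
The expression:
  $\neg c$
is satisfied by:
  {c: False}


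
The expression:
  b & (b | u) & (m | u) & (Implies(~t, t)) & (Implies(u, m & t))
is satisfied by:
  {t: True, m: True, b: True}


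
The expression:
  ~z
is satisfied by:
  {z: False}


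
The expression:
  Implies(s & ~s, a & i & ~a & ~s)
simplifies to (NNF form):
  True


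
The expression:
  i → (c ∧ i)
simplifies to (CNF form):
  c ∨ ¬i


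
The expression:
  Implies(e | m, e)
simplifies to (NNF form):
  e | ~m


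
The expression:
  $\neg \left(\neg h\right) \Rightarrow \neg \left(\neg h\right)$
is always true.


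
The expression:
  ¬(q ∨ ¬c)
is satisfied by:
  {c: True, q: False}


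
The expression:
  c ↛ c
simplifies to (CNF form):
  False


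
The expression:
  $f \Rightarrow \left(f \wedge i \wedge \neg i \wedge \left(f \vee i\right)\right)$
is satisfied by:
  {f: False}


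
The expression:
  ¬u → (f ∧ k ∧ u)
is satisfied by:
  {u: True}


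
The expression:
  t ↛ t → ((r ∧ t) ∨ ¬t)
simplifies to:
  True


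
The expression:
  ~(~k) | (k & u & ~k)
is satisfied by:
  {k: True}


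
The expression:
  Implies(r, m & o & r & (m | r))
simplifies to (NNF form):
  ~r | (m & o)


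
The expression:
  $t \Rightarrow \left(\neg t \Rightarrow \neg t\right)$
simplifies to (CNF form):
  $\text{True}$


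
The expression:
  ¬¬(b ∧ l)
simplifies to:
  b ∧ l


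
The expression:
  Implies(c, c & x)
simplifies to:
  x | ~c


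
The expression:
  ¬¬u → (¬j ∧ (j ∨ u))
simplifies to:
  ¬j ∨ ¬u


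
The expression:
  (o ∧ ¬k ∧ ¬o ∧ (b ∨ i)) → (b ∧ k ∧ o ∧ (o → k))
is always true.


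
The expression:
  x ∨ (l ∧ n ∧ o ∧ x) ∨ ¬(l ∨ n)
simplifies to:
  x ∨ (¬l ∧ ¬n)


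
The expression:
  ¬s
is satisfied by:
  {s: False}


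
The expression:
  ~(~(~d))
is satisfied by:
  {d: False}


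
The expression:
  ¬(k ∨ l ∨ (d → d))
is never true.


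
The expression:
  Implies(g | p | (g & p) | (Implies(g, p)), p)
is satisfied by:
  {p: True}


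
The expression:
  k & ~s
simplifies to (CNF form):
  k & ~s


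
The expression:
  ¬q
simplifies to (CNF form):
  ¬q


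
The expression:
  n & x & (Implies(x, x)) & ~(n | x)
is never true.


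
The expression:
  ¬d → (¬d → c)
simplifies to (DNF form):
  c ∨ d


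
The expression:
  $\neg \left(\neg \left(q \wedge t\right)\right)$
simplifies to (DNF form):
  $q \wedge t$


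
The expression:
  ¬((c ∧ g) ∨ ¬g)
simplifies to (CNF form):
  g ∧ ¬c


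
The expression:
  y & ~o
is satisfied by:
  {y: True, o: False}


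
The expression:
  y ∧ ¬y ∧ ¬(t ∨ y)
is never true.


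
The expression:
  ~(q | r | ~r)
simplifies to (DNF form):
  False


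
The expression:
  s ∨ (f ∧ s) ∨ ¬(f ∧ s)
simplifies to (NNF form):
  True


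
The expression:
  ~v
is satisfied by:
  {v: False}


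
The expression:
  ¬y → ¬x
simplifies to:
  y ∨ ¬x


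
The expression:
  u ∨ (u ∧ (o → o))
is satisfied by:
  {u: True}


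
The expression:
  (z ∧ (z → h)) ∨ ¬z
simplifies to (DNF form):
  h ∨ ¬z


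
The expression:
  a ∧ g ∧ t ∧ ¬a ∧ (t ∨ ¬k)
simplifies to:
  False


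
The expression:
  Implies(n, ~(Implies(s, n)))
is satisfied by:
  {n: False}


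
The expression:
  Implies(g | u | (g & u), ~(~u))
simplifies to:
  u | ~g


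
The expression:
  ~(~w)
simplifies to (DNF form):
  w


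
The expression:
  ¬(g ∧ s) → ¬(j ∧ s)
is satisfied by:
  {g: True, s: False, j: False}
  {s: False, j: False, g: False}
  {j: True, g: True, s: False}
  {j: True, s: False, g: False}
  {g: True, s: True, j: False}
  {s: True, g: False, j: False}
  {j: True, s: True, g: True}


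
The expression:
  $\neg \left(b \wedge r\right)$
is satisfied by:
  {b: False, r: False}
  {r: True, b: False}
  {b: True, r: False}


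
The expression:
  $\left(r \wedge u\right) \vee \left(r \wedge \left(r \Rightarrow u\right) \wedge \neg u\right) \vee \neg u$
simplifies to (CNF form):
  $r \vee \neg u$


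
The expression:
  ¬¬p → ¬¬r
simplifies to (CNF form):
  r ∨ ¬p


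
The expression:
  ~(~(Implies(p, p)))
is always true.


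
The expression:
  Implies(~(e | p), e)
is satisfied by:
  {e: True, p: True}
  {e: True, p: False}
  {p: True, e: False}


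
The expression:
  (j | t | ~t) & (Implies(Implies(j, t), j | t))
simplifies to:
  j | t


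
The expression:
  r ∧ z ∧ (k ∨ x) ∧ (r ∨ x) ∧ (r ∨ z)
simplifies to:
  r ∧ z ∧ (k ∨ x)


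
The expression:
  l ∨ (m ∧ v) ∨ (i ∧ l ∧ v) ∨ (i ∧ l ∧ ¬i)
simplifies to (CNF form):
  (l ∨ m) ∧ (l ∨ v)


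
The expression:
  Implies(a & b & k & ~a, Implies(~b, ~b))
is always true.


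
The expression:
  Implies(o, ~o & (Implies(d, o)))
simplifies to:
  ~o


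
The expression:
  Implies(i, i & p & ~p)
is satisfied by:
  {i: False}


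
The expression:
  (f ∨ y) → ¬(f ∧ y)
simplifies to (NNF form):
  ¬f ∨ ¬y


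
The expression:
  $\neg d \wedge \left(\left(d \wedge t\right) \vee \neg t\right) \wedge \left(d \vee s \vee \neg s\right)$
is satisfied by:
  {d: False, t: False}


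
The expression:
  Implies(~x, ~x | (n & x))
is always true.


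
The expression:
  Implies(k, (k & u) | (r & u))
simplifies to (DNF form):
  u | ~k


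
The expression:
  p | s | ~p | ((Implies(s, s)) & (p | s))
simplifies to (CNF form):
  True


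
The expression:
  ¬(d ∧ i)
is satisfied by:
  {d: False, i: False}
  {i: True, d: False}
  {d: True, i: False}


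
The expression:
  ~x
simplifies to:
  ~x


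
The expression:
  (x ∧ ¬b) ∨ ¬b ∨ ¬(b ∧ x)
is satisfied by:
  {x: False, b: False}
  {b: True, x: False}
  {x: True, b: False}


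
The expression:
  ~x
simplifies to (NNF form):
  ~x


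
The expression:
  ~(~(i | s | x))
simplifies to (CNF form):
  i | s | x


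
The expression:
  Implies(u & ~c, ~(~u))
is always true.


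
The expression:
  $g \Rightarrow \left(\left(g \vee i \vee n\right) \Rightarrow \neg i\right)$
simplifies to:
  $\neg g \vee \neg i$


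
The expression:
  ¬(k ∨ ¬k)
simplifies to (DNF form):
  False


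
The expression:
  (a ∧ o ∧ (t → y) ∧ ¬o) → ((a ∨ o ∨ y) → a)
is always true.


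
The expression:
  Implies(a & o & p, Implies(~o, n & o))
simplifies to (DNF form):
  True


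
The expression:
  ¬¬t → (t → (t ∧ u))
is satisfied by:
  {u: True, t: False}
  {t: False, u: False}
  {t: True, u: True}


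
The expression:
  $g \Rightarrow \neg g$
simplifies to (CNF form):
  $\neg g$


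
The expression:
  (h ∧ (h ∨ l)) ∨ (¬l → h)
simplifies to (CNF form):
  h ∨ l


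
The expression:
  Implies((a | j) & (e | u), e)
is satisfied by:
  {e: True, j: False, u: False, a: False}
  {a: True, e: True, j: False, u: False}
  {e: True, j: True, u: False, a: False}
  {a: True, e: True, j: True, u: False}
  {a: False, j: False, u: False, e: False}
  {a: True, j: False, u: False, e: False}
  {j: True, a: False, u: False, e: False}
  {a: True, j: True, u: False, e: False}
  {u: True, e: True, a: False, j: False}
  {a: True, u: True, e: True, j: False}
  {u: True, e: True, j: True, a: False}
  {a: True, u: True, e: True, j: True}
  {u: True, e: False, j: False, a: False}


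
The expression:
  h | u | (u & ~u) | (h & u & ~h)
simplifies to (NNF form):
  h | u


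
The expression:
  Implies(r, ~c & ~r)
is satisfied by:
  {r: False}


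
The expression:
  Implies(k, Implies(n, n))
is always true.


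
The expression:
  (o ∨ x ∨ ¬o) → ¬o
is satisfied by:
  {o: False}


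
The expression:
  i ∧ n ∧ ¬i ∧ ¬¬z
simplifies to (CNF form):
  False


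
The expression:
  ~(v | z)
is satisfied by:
  {v: False, z: False}


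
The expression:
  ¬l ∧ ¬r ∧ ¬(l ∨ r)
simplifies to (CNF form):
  ¬l ∧ ¬r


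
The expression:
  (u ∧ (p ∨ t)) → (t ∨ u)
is always true.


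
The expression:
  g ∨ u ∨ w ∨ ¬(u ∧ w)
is always true.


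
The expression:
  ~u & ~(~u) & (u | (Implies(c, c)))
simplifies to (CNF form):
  False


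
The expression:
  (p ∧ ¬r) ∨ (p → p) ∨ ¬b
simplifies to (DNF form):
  True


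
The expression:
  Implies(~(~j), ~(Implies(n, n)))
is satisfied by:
  {j: False}


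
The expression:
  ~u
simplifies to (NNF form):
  ~u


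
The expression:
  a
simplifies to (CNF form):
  a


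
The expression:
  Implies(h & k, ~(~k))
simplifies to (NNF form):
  True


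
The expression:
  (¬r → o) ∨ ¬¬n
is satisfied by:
  {r: True, n: True, o: True}
  {r: True, n: True, o: False}
  {r: True, o: True, n: False}
  {r: True, o: False, n: False}
  {n: True, o: True, r: False}
  {n: True, o: False, r: False}
  {o: True, n: False, r: False}


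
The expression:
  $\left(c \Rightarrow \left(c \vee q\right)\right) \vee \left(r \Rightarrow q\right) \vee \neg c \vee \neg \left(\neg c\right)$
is always true.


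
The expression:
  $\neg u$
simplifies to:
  $\neg u$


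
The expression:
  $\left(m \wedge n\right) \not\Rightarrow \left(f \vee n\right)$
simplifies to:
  $\text{False}$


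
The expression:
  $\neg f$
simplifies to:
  $\neg f$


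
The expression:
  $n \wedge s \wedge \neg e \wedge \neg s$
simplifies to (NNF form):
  $\text{False}$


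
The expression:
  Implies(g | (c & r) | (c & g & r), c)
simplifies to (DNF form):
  c | ~g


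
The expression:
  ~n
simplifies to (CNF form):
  ~n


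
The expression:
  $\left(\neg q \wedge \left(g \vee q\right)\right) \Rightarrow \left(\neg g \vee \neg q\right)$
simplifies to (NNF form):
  $\text{True}$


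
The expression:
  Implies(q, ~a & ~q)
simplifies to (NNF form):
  ~q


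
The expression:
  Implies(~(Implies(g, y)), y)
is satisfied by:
  {y: True, g: False}
  {g: False, y: False}
  {g: True, y: True}


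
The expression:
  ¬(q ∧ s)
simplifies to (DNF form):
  ¬q ∨ ¬s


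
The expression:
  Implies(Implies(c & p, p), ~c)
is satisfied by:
  {c: False}


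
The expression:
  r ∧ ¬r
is never true.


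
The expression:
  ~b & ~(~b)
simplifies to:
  False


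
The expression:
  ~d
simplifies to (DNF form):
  ~d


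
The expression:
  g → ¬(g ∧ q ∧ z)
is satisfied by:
  {g: False, q: False, z: False}
  {z: True, g: False, q: False}
  {q: True, g: False, z: False}
  {z: True, q: True, g: False}
  {g: True, z: False, q: False}
  {z: True, g: True, q: False}
  {q: True, g: True, z: False}


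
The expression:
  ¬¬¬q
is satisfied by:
  {q: False}


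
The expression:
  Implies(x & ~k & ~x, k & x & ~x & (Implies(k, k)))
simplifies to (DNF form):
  True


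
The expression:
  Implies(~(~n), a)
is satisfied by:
  {a: True, n: False}
  {n: False, a: False}
  {n: True, a: True}


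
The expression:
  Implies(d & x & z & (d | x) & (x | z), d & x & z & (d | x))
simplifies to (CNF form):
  True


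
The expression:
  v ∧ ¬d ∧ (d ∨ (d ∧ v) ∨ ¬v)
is never true.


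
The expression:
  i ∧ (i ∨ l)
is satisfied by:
  {i: True}


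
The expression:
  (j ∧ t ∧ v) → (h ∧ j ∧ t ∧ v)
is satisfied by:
  {h: True, v: False, t: False, j: False}
  {h: False, v: False, t: False, j: False}
  {j: True, h: True, v: False, t: False}
  {j: True, h: False, v: False, t: False}
  {h: True, t: True, j: False, v: False}
  {t: True, j: False, v: False, h: False}
  {j: True, t: True, h: True, v: False}
  {j: True, t: True, h: False, v: False}
  {h: True, v: True, j: False, t: False}
  {v: True, j: False, t: False, h: False}
  {h: True, j: True, v: True, t: False}
  {j: True, v: True, h: False, t: False}
  {h: True, t: True, v: True, j: False}
  {t: True, v: True, j: False, h: False}
  {j: True, t: True, v: True, h: True}


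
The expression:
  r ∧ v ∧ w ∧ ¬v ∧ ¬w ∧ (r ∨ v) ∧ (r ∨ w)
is never true.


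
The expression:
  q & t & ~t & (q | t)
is never true.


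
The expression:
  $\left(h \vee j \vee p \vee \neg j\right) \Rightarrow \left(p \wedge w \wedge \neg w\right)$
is never true.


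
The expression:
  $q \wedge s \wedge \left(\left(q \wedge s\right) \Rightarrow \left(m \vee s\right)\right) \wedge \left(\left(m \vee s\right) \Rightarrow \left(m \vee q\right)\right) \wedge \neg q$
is never true.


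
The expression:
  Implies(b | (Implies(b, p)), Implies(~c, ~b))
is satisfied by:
  {c: True, b: False}
  {b: False, c: False}
  {b: True, c: True}


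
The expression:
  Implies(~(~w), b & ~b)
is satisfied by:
  {w: False}


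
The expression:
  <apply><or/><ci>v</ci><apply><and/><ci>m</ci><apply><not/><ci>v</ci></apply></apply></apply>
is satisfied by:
  {m: True, v: True}
  {m: True, v: False}
  {v: True, m: False}


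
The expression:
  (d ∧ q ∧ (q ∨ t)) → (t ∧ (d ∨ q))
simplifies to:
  t ∨ ¬d ∨ ¬q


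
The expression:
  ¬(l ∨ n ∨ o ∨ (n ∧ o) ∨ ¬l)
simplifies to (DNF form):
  False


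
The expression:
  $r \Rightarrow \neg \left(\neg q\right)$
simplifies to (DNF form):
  $q \vee \neg r$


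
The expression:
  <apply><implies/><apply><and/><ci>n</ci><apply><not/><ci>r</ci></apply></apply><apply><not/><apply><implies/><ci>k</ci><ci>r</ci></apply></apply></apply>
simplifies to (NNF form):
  <apply><or/><ci>k</ci><ci>r</ci><apply><not/><ci>n</ci></apply></apply>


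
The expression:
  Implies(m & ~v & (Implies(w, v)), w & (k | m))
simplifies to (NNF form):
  v | w | ~m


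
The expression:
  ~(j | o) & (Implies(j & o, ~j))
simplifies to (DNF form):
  ~j & ~o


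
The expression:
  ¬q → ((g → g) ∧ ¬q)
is always true.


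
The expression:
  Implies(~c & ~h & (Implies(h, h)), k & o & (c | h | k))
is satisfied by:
  {k: True, c: True, h: True, o: True}
  {k: True, c: True, h: True, o: False}
  {c: True, h: True, o: True, k: False}
  {c: True, h: True, o: False, k: False}
  {k: True, c: True, o: True, h: False}
  {k: True, c: True, o: False, h: False}
  {c: True, o: True, h: False, k: False}
  {c: True, o: False, h: False, k: False}
  {k: True, h: True, o: True, c: False}
  {k: True, h: True, o: False, c: False}
  {h: True, o: True, c: False, k: False}
  {h: True, c: False, o: False, k: False}
  {k: True, o: True, c: False, h: False}


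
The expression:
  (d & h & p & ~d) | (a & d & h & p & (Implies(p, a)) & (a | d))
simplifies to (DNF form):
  a & d & h & p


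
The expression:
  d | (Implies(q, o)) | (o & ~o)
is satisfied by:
  {d: True, o: True, q: False}
  {d: True, q: False, o: False}
  {o: True, q: False, d: False}
  {o: False, q: False, d: False}
  {d: True, o: True, q: True}
  {d: True, q: True, o: False}
  {o: True, q: True, d: False}


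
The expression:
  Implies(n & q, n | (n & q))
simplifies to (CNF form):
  True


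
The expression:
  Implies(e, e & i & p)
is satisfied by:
  {i: True, p: True, e: False}
  {i: True, p: False, e: False}
  {p: True, i: False, e: False}
  {i: False, p: False, e: False}
  {i: True, e: True, p: True}


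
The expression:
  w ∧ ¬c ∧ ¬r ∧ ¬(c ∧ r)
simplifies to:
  w ∧ ¬c ∧ ¬r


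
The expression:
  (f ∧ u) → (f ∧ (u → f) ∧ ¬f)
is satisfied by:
  {u: False, f: False}
  {f: True, u: False}
  {u: True, f: False}


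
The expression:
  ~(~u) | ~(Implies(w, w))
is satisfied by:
  {u: True}


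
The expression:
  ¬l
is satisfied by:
  {l: False}


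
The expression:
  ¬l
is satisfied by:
  {l: False}


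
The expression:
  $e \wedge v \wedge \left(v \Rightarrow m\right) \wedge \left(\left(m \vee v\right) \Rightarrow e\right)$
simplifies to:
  $e \wedge m \wedge v$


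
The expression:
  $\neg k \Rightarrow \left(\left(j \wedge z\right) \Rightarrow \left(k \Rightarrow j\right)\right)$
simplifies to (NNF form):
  $\text{True}$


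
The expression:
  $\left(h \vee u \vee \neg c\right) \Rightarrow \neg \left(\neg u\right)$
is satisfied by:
  {c: True, u: True, h: False}
  {u: True, h: False, c: False}
  {c: True, u: True, h: True}
  {u: True, h: True, c: False}
  {c: True, h: False, u: False}


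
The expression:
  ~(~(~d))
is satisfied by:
  {d: False}


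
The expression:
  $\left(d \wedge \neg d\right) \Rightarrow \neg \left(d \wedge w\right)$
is always true.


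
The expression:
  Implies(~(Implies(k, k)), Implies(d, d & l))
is always true.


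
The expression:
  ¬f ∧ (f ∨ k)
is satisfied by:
  {k: True, f: False}


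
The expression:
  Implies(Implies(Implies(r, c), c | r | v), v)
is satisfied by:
  {v: True, c: False, r: False}
  {r: True, v: True, c: False}
  {v: True, c: True, r: False}
  {r: True, v: True, c: True}
  {r: False, c: False, v: False}


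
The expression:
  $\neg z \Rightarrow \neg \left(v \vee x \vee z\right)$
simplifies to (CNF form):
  $\left(z \vee \neg v\right) \wedge \left(z \vee \neg x\right)$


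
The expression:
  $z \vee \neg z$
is always true.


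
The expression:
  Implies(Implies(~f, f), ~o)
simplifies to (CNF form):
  ~f | ~o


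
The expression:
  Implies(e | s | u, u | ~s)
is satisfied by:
  {u: True, s: False}
  {s: False, u: False}
  {s: True, u: True}


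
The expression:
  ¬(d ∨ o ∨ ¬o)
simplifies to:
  False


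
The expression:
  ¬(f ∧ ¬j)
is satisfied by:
  {j: True, f: False}
  {f: False, j: False}
  {f: True, j: True}


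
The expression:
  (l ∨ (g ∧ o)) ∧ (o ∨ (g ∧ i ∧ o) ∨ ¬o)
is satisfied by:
  {l: True, g: True, o: True}
  {l: True, g: True, o: False}
  {l: True, o: True, g: False}
  {l: True, o: False, g: False}
  {g: True, o: True, l: False}


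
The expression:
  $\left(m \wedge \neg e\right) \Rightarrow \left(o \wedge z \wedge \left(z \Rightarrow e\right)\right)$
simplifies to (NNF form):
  $e \vee \neg m$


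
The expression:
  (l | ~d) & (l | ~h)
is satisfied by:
  {l: True, d: False, h: False}
  {l: True, h: True, d: False}
  {l: True, d: True, h: False}
  {l: True, h: True, d: True}
  {h: False, d: False, l: False}


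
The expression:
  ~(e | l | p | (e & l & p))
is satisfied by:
  {e: False, p: False, l: False}


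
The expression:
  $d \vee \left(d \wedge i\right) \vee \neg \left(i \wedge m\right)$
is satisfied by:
  {d: True, m: False, i: False}
  {m: False, i: False, d: False}
  {i: True, d: True, m: False}
  {i: True, m: False, d: False}
  {d: True, m: True, i: False}
  {m: True, d: False, i: False}
  {i: True, m: True, d: True}


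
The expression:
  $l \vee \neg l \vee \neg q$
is always true.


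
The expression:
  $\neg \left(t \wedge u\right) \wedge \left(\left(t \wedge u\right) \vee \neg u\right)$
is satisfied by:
  {u: False}


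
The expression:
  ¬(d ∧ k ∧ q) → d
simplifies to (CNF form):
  d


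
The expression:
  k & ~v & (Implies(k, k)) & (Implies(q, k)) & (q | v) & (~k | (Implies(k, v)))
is never true.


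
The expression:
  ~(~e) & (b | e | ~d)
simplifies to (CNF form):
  e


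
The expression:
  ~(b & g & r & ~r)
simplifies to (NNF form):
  True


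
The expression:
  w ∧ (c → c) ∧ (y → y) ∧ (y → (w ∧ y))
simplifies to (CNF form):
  w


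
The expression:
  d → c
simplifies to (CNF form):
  c ∨ ¬d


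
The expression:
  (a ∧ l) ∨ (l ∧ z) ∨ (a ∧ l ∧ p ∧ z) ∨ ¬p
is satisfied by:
  {l: True, a: True, z: True, p: False}
  {l: True, a: True, z: False, p: False}
  {l: True, z: True, a: False, p: False}
  {l: True, z: False, a: False, p: False}
  {a: True, z: True, l: False, p: False}
  {a: True, l: False, z: False, p: False}
  {a: False, z: True, l: False, p: False}
  {a: False, l: False, z: False, p: False}
  {l: True, p: True, a: True, z: True}
  {l: True, p: True, a: True, z: False}
  {l: True, p: True, z: True, a: False}


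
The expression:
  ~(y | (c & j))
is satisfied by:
  {y: False, c: False, j: False}
  {j: True, y: False, c: False}
  {c: True, y: False, j: False}


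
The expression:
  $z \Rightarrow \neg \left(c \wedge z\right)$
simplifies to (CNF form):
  $\neg c \vee \neg z$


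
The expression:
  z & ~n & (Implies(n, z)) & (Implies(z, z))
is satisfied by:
  {z: True, n: False}


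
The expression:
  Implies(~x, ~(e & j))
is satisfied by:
  {x: True, e: False, j: False}
  {e: False, j: False, x: False}
  {j: True, x: True, e: False}
  {j: True, e: False, x: False}
  {x: True, e: True, j: False}
  {e: True, x: False, j: False}
  {j: True, e: True, x: True}


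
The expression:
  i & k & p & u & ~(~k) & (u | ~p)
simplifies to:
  i & k & p & u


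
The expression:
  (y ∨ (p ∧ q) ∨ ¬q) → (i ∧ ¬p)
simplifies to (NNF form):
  ¬p ∧ (i ∨ q) ∧ (i ∨ ¬y)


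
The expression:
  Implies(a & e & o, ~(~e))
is always true.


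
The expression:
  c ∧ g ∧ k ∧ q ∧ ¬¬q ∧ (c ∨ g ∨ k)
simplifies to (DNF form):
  c ∧ g ∧ k ∧ q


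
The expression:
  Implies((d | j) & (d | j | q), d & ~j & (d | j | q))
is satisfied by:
  {j: False}


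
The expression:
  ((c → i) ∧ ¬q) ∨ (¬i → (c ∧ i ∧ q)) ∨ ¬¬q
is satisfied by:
  {i: True, q: True, c: False}
  {i: True, c: False, q: False}
  {q: True, c: False, i: False}
  {q: False, c: False, i: False}
  {i: True, q: True, c: True}
  {i: True, c: True, q: False}
  {q: True, c: True, i: False}


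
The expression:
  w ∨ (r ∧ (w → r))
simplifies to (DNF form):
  r ∨ w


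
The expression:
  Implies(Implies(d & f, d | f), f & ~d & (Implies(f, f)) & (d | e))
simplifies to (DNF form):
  e & f & ~d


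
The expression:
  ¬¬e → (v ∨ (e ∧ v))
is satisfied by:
  {v: True, e: False}
  {e: False, v: False}
  {e: True, v: True}


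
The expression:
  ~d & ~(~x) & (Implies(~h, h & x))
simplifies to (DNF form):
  h & x & ~d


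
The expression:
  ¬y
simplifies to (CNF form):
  ¬y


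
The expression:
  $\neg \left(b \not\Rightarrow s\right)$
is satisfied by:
  {s: True, b: False}
  {b: False, s: False}
  {b: True, s: True}


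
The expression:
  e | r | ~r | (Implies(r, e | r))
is always true.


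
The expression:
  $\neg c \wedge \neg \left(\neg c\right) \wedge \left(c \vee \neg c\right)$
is never true.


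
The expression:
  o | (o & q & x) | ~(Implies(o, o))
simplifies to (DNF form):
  o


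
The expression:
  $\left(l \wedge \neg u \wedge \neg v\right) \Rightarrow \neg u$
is always true.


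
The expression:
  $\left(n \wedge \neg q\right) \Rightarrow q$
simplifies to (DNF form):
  $q \vee \neg n$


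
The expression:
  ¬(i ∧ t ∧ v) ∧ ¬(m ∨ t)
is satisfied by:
  {t: False, m: False}


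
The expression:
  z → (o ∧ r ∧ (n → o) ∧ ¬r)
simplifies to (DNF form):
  ¬z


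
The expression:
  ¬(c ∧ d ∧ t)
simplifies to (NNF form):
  ¬c ∨ ¬d ∨ ¬t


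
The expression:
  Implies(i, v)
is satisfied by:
  {v: True, i: False}
  {i: False, v: False}
  {i: True, v: True}


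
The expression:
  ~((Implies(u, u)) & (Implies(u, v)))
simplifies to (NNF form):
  u & ~v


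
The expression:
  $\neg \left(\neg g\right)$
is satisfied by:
  {g: True}


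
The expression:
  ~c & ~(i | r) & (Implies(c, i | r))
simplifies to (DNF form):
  ~c & ~i & ~r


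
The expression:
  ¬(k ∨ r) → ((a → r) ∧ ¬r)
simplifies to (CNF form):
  k ∨ r ∨ ¬a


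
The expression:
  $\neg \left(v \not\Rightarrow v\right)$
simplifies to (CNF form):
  $\text{True}$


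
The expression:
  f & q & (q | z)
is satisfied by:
  {f: True, q: True}


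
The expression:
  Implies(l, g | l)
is always true.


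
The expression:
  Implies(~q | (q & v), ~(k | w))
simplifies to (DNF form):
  (q & ~v) | (~k & ~w) | (q & ~k & ~v) | (q & ~k & ~w) | (q & ~v & ~w) | (~k & ~v & ~w) | (q & ~k & ~v & ~w)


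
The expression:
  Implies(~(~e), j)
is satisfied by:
  {j: True, e: False}
  {e: False, j: False}
  {e: True, j: True}


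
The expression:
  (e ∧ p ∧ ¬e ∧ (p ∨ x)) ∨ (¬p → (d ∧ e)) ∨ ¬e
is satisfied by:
  {d: True, p: True, e: False}
  {d: True, e: False, p: False}
  {p: True, e: False, d: False}
  {p: False, e: False, d: False}
  {d: True, p: True, e: True}
  {d: True, e: True, p: False}
  {p: True, e: True, d: False}


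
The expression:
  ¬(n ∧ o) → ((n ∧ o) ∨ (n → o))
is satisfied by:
  {o: True, n: False}
  {n: False, o: False}
  {n: True, o: True}


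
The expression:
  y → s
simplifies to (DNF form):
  s ∨ ¬y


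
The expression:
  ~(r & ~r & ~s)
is always true.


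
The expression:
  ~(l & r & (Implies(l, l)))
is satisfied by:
  {l: False, r: False}
  {r: True, l: False}
  {l: True, r: False}


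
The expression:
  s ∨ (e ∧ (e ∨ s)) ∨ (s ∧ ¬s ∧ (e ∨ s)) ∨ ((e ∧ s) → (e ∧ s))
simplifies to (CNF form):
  True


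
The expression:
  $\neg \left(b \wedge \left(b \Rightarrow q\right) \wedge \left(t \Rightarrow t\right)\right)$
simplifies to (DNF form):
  $\neg b \vee \neg q$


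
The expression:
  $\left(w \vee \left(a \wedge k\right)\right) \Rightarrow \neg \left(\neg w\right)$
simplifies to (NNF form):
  $w \vee \neg a \vee \neg k$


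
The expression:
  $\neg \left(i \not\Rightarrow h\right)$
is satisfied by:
  {h: True, i: False}
  {i: False, h: False}
  {i: True, h: True}


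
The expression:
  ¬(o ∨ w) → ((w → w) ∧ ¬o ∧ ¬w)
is always true.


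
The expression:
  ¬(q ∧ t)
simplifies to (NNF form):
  ¬q ∨ ¬t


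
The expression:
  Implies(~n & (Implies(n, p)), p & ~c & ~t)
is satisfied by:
  {n: True, p: True, c: False, t: False}
  {n: True, c: False, t: False, p: False}
  {n: True, p: True, t: True, c: False}
  {n: True, t: True, c: False, p: False}
  {n: True, p: True, c: True, t: False}
  {n: True, c: True, t: False, p: False}
  {n: True, p: True, t: True, c: True}
  {n: True, t: True, c: True, p: False}
  {p: True, c: False, t: False, n: False}


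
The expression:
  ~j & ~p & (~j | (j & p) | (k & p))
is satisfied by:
  {p: False, j: False}


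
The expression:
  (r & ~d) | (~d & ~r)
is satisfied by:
  {d: False}


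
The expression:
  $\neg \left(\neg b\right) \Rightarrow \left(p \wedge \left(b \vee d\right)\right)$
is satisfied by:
  {p: True, b: False}
  {b: False, p: False}
  {b: True, p: True}


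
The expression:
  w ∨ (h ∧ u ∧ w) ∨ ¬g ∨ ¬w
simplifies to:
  True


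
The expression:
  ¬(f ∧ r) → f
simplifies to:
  f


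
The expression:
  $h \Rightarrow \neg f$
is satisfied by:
  {h: False, f: False}
  {f: True, h: False}
  {h: True, f: False}


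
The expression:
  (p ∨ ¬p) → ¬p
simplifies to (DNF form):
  ¬p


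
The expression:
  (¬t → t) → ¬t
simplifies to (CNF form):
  ¬t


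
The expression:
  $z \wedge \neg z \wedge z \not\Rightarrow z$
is never true.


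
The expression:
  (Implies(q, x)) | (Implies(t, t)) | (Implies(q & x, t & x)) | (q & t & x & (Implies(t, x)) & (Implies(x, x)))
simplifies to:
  True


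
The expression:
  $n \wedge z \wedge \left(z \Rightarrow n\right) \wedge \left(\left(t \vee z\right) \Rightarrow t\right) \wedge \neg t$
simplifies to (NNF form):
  $\text{False}$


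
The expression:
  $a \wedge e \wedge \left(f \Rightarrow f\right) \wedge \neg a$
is never true.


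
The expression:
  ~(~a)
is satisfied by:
  {a: True}


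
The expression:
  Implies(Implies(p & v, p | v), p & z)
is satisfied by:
  {z: True, p: True}


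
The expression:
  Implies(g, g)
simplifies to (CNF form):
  True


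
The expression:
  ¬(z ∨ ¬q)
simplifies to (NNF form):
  q ∧ ¬z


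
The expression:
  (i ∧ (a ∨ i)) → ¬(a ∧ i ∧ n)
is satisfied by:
  {n: False, i: False, a: False}
  {a: True, n: False, i: False}
  {i: True, n: False, a: False}
  {a: True, i: True, n: False}
  {n: True, a: False, i: False}
  {a: True, n: True, i: False}
  {i: True, n: True, a: False}


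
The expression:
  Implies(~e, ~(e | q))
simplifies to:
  e | ~q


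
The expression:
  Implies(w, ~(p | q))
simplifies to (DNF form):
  ~w | (~p & ~q)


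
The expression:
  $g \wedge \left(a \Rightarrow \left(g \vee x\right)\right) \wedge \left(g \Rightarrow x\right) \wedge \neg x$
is never true.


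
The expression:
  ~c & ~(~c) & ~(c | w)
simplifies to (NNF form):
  False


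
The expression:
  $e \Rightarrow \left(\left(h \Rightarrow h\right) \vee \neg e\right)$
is always true.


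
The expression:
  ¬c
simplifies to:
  ¬c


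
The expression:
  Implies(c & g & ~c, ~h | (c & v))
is always true.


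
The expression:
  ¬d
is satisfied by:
  {d: False}


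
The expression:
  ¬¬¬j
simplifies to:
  ¬j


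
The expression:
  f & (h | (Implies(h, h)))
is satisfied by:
  {f: True}


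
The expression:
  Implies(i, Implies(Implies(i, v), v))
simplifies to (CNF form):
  True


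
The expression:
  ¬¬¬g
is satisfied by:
  {g: False}


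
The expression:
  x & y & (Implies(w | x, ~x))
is never true.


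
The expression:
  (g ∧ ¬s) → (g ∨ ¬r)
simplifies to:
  True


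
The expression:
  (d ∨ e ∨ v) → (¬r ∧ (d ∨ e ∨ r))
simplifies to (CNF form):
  (¬d ∨ ¬r) ∧ (¬e ∨ ¬r) ∧ (¬r ∨ ¬v) ∧ (d ∨ e ∨ ¬d) ∧ (d ∨ e ∨ ¬e) ∧ (d ∨ e ∨ ¬v) ∧ (d ∨ ¬d ∨ ¬r) ∧ (d ∨ ¬e ∨ ¬r) ∧ (d ∨ ¬r ∨ ¬v) ∧ (e ∨ ¬d ∨ ¬r) ∧ (e ∨ ¬e ∨ ¬r) ∧ (e ∨ ¬r ∨ ¬v)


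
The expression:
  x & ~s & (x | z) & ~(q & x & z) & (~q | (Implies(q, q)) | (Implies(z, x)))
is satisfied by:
  {x: True, q: False, s: False, z: False}
  {z: True, x: True, q: False, s: False}
  {q: True, x: True, z: False, s: False}


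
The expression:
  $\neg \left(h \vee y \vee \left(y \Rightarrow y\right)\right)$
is never true.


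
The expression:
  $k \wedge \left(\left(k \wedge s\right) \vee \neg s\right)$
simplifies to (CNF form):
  $k$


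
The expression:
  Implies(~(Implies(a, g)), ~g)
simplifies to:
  True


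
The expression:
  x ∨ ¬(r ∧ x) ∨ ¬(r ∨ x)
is always true.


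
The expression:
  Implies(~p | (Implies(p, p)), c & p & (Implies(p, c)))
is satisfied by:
  {c: True, p: True}


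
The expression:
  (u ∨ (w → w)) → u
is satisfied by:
  {u: True}


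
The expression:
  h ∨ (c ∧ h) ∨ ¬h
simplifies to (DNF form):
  True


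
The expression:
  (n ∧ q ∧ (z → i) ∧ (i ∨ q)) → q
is always true.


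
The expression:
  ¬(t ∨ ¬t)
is never true.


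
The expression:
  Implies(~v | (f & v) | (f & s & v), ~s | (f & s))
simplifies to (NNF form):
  f | v | ~s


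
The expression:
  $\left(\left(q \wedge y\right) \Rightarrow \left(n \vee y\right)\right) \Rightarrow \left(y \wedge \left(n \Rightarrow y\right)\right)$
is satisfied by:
  {y: True}


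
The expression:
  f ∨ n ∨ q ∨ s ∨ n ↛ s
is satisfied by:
  {n: True, q: True, s: True, f: True}
  {n: True, q: True, s: True, f: False}
  {n: True, q: True, f: True, s: False}
  {n: True, q: True, f: False, s: False}
  {n: True, s: True, f: True, q: False}
  {n: True, s: True, f: False, q: False}
  {n: True, s: False, f: True, q: False}
  {n: True, s: False, f: False, q: False}
  {q: True, s: True, f: True, n: False}
  {q: True, s: True, f: False, n: False}
  {q: True, f: True, s: False, n: False}
  {q: True, f: False, s: False, n: False}
  {s: True, f: True, q: False, n: False}
  {s: True, q: False, f: False, n: False}
  {f: True, q: False, s: False, n: False}


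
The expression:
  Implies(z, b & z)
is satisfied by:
  {b: True, z: False}
  {z: False, b: False}
  {z: True, b: True}


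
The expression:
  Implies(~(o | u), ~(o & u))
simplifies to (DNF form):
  True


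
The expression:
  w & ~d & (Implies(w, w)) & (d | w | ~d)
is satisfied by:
  {w: True, d: False}


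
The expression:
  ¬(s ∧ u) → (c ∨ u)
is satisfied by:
  {c: True, u: True}
  {c: True, u: False}
  {u: True, c: False}


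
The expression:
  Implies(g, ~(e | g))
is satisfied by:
  {g: False}


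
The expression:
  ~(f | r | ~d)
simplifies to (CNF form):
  d & ~f & ~r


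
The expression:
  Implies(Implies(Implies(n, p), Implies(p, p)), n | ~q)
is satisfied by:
  {n: True, q: False}
  {q: False, n: False}
  {q: True, n: True}


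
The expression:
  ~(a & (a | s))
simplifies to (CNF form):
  ~a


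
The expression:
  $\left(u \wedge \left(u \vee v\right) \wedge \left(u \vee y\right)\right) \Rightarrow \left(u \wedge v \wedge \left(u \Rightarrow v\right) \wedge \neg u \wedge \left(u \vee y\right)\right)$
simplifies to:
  $\neg u$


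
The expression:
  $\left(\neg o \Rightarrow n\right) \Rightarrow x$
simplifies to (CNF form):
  $\left(x \vee \neg n\right) \wedge \left(x \vee \neg o\right)$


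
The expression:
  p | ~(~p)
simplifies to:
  p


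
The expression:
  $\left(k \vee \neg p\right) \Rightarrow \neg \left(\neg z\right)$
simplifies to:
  $z \vee \left(p \wedge \neg k\right)$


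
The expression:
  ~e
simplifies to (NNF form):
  ~e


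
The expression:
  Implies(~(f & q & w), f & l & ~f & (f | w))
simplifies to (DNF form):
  f & q & w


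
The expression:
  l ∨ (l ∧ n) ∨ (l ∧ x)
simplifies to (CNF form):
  l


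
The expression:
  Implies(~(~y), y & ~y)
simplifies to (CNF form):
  ~y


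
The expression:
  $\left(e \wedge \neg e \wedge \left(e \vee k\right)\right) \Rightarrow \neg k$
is always true.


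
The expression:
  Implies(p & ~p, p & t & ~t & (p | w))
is always true.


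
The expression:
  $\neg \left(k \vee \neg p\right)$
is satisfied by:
  {p: True, k: False}


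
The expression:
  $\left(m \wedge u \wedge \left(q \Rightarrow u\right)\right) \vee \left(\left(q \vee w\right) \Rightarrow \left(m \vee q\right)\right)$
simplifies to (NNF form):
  $m \vee q \vee \neg w$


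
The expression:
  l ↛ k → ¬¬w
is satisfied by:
  {k: True, w: True, l: False}
  {k: True, l: False, w: False}
  {w: True, l: False, k: False}
  {w: False, l: False, k: False}
  {k: True, w: True, l: True}
  {k: True, l: True, w: False}
  {w: True, l: True, k: False}
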